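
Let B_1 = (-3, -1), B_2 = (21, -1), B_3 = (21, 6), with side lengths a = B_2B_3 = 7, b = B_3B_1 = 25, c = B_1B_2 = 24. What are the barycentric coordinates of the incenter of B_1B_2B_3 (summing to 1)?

(1/8, 25/56, 3/7)

The incenter has barycentric coordinates proportional to the opposite side lengths: (7 : 25 : 24).
Normalizing by 7+25+24 = 56 gives (1/8, 25/56, 3/7).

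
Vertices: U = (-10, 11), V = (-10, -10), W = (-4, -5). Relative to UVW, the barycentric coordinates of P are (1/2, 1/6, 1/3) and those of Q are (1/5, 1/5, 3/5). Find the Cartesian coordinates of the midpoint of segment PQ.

Barycentric coordinates of the midpoint are the average: (7/20, 11/60, 7/15).
Converting: (7/20)·U + (11/60)·V + (7/15)·W = (-36/5, -19/60).

(-36/5, -19/60)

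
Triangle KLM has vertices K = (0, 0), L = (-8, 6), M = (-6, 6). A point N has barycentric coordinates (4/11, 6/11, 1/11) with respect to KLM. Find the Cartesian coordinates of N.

N = (4/11)·K + (6/11)·L + (1/11)·M.
x-coordinate: (4/11)·0 + (6/11)·(-8) + (1/11)·(-6) = -54/11.
y-coordinate: (4/11)·0 + (6/11)·6 + (1/11)·6 = 42/11.

(-54/11, 42/11)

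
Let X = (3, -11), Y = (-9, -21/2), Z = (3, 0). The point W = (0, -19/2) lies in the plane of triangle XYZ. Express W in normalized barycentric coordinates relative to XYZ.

(5/8, 1/4, 1/8)

Signed area of the reference triangle: [XYZ] = ½·(3·(-21/2−0) + (-9)·(0−(-11)) + 3·(-11−(-21/2))) = ½·(-63/2 − 99 − 3/2) = -66.
[WYZ] = ½·(0·(-21/2−0) + (-9)·(0−(-19/2)) + 3·(-19/2−(-21/2))) = ½·(0 − 171/2 + 3) = -165/4, so the X-coordinate is (-165/4)/(-66) = 5/8.
[XWZ] = ½·(3·(-19/2−0) + 0·(0−(-11)) + 3·(-11−(-19/2))) = ½·(-57/2 + 0 − 9/2) = -33/2, so the Y-coordinate is 1/4.
[XYW] = ½·(3·(-21/2−(-19/2)) + (-9)·(-19/2−(-11)) + 0·(-11−(-21/2))) = ½·(-3 − 27/2 + 0) = -33/4, so the Z-coordinate is 1/8.
Check: 5/8 + 1/4 + 1/8 = 1.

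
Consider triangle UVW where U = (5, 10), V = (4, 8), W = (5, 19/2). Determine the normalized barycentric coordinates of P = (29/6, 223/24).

(1/12, 1/6, 3/4)

Signed area of the reference triangle: [UVW] = ½·(5·(8−(19/2)) + 4·(19/2−10) + 5·(10−8)) = ½·(-15/2 − 2 + 10) = 1/4.
[PVW] = ½·((29/6)·(8−(19/2)) + 4·(19/2−(223/24)) + 5·(223/24−8)) = ½·(-29/4 + 5/6 + 155/24) = 1/48, so the U-coordinate is (1/48)/(1/4) = 1/12.
[UPW] = ½·(5·(223/24−(19/2)) + (29/6)·(19/2−10) + 5·(10−(223/24))) = ½·(-25/24 − 29/12 + 85/24) = 1/24, so the V-coordinate is 1/6.
[UVP] = ½·(5·(8−(223/24)) + 4·(223/24−10) + (29/6)·(10−8)) = ½·(-155/24 − 17/6 + 29/3) = 3/16, so the W-coordinate is 3/4.
Check: 1/12 + 1/6 + 3/4 = 1.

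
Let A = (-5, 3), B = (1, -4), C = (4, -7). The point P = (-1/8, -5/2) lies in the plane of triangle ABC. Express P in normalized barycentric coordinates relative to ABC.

Signed area of the reference triangle: [ABC] = ½·((-5)·(-4−(-7)) + 1·(-7−3) + 4·(3−(-4))) = ½·(-15 − 10 + 28) = 3/2.
[PBC] = ½·((-1/8)·(-4−(-7)) + 1·(-7−(-5/2)) + 4·(-5/2−(-4))) = ½·(-3/8 − 9/2 + 6) = 9/16, so the A-coordinate is (9/16)/(3/2) = 3/8.
[APC] = ½·((-5)·(-5/2−(-7)) + (-1/8)·(-7−3) + 4·(3−(-5/2))) = ½·(-45/2 + 5/4 + 22) = 3/8, so the B-coordinate is 1/4.
[ABP] = ½·((-5)·(-4−(-5/2)) + 1·(-5/2−3) + (-1/8)·(3−(-4))) = ½·(15/2 − 11/2 − 7/8) = 9/16, so the C-coordinate is 3/8.
Check: 3/8 + 1/4 + 3/8 = 1.

(3/8, 1/4, 3/8)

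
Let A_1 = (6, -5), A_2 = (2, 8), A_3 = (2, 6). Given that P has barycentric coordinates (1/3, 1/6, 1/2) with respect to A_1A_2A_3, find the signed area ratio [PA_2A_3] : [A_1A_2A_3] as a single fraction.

1/3

The signed ratio [PA_2A_3]/[A_1A_2A_3] equals the barycentric coordinate of P at vertex A_1, which is 1/3.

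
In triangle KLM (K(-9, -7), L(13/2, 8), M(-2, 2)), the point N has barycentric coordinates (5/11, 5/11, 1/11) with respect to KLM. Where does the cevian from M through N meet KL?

(-5/4, 1/2)

Line MN meets KL where the M-coordinate vanishes; zeroing N's M-weight and renormalizing leaves K, L-weights 5/11 : 5/11 → (1/2, 1/2).
So J = (1/2)·K + (1/2)·L = (-5/4, 1/2).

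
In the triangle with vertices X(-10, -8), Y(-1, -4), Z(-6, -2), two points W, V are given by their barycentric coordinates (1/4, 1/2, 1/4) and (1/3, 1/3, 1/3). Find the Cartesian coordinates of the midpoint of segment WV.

(-61/12, -55/12)

Barycentric coordinates of the midpoint are the average: (7/24, 5/12, 7/24).
Converting: (7/24)·X + (5/12)·Y + (7/24)·Z = (-61/12, -55/12).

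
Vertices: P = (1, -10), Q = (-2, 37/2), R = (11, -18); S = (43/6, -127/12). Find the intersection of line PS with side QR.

(42/5, -107/10)

Barycentric coordinates of S with respect to PQR: (1/6, 1/6, 2/3).
On side QR the P-coordinate is zero; dropping S's P-weight 1/6 and renormalizing the remaining 1/6 : 2/3 gives weights 1/5, 4/5 on Q, R.
T = (1/5)·(-2, 37/2) + (4/5)·(11, -18) = (42/5, -107/10).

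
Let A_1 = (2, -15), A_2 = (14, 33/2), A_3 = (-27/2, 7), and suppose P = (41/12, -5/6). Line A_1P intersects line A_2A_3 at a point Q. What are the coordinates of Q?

Barycentric coordinates of P with respect to A_1A_2A_3: (1/2, 1/3, 1/6).
On side A_2A_3 the A_1-coordinate is zero; dropping P's A_1-weight 1/2 and renormalizing the remaining 1/3 : 1/6 gives weights 2/3, 1/3 on A_2, A_3.
Q = (2/3)·(14, 33/2) + (1/3)·(-27/2, 7) = (29/6, 40/3).

(29/6, 40/3)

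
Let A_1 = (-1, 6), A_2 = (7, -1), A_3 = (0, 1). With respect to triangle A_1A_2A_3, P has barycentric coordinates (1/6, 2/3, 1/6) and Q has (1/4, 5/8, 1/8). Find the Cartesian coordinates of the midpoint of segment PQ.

Barycentric coordinates of the midpoint are the average: (5/24, 31/48, 7/48).
Converting: (5/24)·A_1 + (31/48)·A_2 + (7/48)·A_3 = (69/16, 3/4).

(69/16, 3/4)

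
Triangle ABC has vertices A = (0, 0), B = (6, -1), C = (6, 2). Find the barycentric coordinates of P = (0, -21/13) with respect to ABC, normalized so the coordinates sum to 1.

(1, 7/13, -7/13)

Signed area of the reference triangle: [ABC] = ½·(0·(-1−2) + 6·(2−0) + 6·(0−(-1))) = ½·(0 + 12 + 6) = 9.
[PBC] = ½·(0·(-1−2) + 6·(2−(-21/13)) + 6·(-21/13−(-1))) = ½·(0 + 282/13 − 48/13) = 9, so the A-coordinate is 9/9 = 1.
[APC] = ½·(0·(-21/13−2) + 0·(2−0) + 6·(0−(-21/13))) = ½·(0 + 0 + 126/13) = 63/13, so the B-coordinate is 7/13.
[ABP] = ½·(0·(-1−(-21/13)) + 6·(-21/13−0) + 0·(0−(-1))) = ½·(0 − 126/13 + 0) = -63/13, so the C-coordinate is -7/13.
Check: 1 + 7/13 − 7/13 = 1.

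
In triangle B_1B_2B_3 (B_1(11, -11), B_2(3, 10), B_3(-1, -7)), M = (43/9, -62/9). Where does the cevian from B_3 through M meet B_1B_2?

(47/5, -34/5)

Barycentric coordinates of M with respect to B_1B_2B_3: (4/9, 1/9, 4/9).
On side B_1B_2 the B_3-coordinate is zero; dropping M's B_3-weight 4/9 and renormalizing the remaining 4/9 : 1/9 gives weights 4/5, 1/5 on B_1, B_2.
N = (4/5)·(11, -11) + (1/5)·(3, 10) = (47/5, -34/5).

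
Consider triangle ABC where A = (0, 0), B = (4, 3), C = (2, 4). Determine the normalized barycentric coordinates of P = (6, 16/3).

Signed area of the reference triangle: [ABC] = ½·(0·(3−4) + 4·(4−0) + 2·(0−3)) = ½·(0 + 16 − 6) = 5.
[PBC] = ½·(6·(3−4) + 4·(4−(16/3)) + 2·(16/3−3)) = ½·(-6 − 16/3 + 14/3) = -10/3, so the A-coordinate is (-10/3)/5 = -2/3.
[APC] = ½·(0·(16/3−4) + 6·(4−0) + 2·(0−(16/3))) = ½·(0 + 24 − 32/3) = 20/3, so the B-coordinate is 4/3.
[ABP] = ½·(0·(3−(16/3)) + 4·(16/3−0) + 6·(0−3)) = ½·(0 + 64/3 − 18) = 5/3, so the C-coordinate is 1/3.

(-2/3, 4/3, 1/3)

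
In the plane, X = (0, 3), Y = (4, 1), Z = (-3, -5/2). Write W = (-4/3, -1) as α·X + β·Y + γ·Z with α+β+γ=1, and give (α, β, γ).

Signed area of the reference triangle: [XYZ] = ½·(0·(1−(-5/2)) + 4·(-5/2−3) + (-3)·(3−1)) = ½·(0 − 22 − 6) = -14.
[WYZ] = ½·((-4/3)·(1−(-5/2)) + 4·(-5/2−(-1)) + (-3)·(-1−1)) = ½·(-14/3 − 6 + 6) = -7/3, so the X-coordinate is (-7/3)/(-14) = 1/6.
[XWZ] = ½·(0·(-1−(-5/2)) + (-4/3)·(-5/2−3) + (-3)·(3−(-1))) = ½·(0 + 22/3 − 12) = -7/3, so the Y-coordinate is 1/6.
[XYW] = ½·(0·(1−(-1)) + 4·(-1−3) + (-4/3)·(3−1)) = ½·(0 − 16 − 8/3) = -28/3, so the Z-coordinate is 2/3.
Check: 1/6 + 1/6 + 2/3 = 1.

(1/6, 1/6, 2/3)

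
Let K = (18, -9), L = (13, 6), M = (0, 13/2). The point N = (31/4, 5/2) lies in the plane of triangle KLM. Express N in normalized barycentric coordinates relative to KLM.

Signed area of the reference triangle: [KLM] = ½·(18·(6−(13/2)) + 13·(13/2−(-9)) + 0·(-9−6)) = ½·(-9 + 403/2 + 0) = 385/4.
[NLM] = ½·((31/4)·(6−(13/2)) + 13·(13/2−(5/2)) + 0·(5/2−6)) = ½·(-31/8 + 52 + 0) = 385/16, so the K-coordinate is (385/16)/(385/4) = 1/4.
[KNM] = ½·(18·(5/2−(13/2)) + (31/4)·(13/2−(-9)) + 0·(-9−(5/2))) = ½·(-72 + 961/8 + 0) = 385/16, so the L-coordinate is 1/4.
[KLN] = ½·(18·(6−(5/2)) + 13·(5/2−(-9)) + (31/4)·(-9−6)) = ½·(63 + 299/2 − 465/4) = 385/8, so the M-coordinate is 1/2.
Check: 1/4 + 1/4 + 1/2 = 1.

(1/4, 1/4, 1/2)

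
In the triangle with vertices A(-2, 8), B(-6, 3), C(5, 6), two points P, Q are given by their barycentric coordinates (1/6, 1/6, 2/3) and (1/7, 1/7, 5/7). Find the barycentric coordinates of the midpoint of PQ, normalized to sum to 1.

(13/84, 13/84, 29/42)

Since both coordinate triples sum to 1, the midpoint's barycentrics are the componentwise average.
(1/6+1/7)/2 = 13/84; similarly 13/84 and 29/42.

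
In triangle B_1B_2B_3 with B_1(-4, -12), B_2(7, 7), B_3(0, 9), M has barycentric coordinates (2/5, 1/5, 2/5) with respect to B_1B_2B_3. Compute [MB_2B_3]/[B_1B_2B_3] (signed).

2/5

The signed ratio [MB_2B_3]/[B_1B_2B_3] equals the barycentric coordinate of M at vertex B_1, which is 2/5.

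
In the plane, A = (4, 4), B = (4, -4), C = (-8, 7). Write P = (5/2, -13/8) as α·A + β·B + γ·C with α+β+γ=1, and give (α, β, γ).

(1/8, 3/4, 1/8)

Signed area of the reference triangle: [ABC] = ½·(4·(-4−7) + 4·(7−4) + (-8)·(4−(-4))) = ½·(-44 + 12 − 64) = -48.
[PBC] = ½·((5/2)·(-4−7) + 4·(7−(-13/8)) + (-8)·(-13/8−(-4))) = ½·(-55/2 + 69/2 − 19) = -6, so the A-coordinate is (-6)/(-48) = 1/8.
[APC] = ½·(4·(-13/8−7) + (5/2)·(7−4) + (-8)·(4−(-13/8))) = ½·(-69/2 + 15/2 − 45) = -36, so the B-coordinate is 3/4.
[ABP] = ½·(4·(-4−(-13/8)) + 4·(-13/8−4) + (5/2)·(4−(-4))) = ½·(-19/2 − 45/2 + 20) = -6, so the C-coordinate is 1/8.
Check: 1/8 + 3/4 + 1/8 = 1.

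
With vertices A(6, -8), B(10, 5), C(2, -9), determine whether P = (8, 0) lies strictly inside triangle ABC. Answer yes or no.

Barycentric coordinates of P: (1/4, 5/8, 1/8).
The three coordinates are positive, positive, positive; a point is interior exactly when all three are positive.

yes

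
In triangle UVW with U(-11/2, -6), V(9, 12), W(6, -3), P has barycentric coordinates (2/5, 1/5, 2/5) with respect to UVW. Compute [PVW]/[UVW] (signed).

The signed ratio [PVW]/[UVW] equals the barycentric coordinate of P at vertex U, which is 2/5.

2/5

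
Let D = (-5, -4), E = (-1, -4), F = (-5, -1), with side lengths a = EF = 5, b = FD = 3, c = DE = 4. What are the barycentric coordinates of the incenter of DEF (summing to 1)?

The incenter has barycentric coordinates proportional to the opposite side lengths: (5 : 3 : 4).
Normalizing by 5+3+4 = 12 gives (5/12, 1/4, 1/3).

(5/12, 1/4, 1/3)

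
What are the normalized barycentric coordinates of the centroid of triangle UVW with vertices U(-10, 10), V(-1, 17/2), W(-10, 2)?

(1/3, 1/3, 1/3)

The centroid is the average of the vertices, so each weight is 1/3.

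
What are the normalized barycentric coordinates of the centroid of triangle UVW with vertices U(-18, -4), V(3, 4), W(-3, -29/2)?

The centroid is the average of the vertices, so each weight is 1/3.

(1/3, 1/3, 1/3)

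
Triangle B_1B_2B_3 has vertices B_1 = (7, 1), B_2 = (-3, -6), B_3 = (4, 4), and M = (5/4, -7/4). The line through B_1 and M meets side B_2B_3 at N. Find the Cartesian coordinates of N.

Barycentric coordinates of M with respect to B_1B_2B_3: (1/4, 1/2, 1/4).
On side B_2B_3 the B_1-coordinate is zero; dropping M's B_1-weight 1/4 and renormalizing the remaining 1/2 : 1/4 gives weights 2/3, 1/3 on B_2, B_3.
N = (2/3)·(-3, -6) + (1/3)·(4, 4) = (-2/3, -8/3).

(-2/3, -8/3)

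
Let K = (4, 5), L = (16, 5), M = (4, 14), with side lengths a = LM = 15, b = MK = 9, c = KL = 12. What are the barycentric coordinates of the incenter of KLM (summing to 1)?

(5/12, 1/4, 1/3)

The incenter has barycentric coordinates proportional to the opposite side lengths: (15 : 9 : 12).
Normalizing by 15+9+12 = 36 gives (5/12, 1/4, 1/3).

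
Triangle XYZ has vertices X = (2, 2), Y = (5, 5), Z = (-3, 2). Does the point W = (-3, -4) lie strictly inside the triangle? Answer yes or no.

no

Barycentric coordinates of W: (16/5, -2, -1/5).
The three coordinates are positive, negative, negative; a point is interior exactly when all three are positive.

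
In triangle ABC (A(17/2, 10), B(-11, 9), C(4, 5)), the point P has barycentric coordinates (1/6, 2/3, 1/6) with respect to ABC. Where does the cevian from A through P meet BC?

(-8, 41/5)

Line AP meets BC where the A-coordinate vanishes; zeroing P's A-weight and renormalizing leaves B, C-weights 2/3 : 1/6 → (4/5, 1/5).
So Q = (4/5)·B + (1/5)·C = (-8, 41/5).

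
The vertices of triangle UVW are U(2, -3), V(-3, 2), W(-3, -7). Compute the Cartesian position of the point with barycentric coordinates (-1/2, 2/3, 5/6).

P = (-1/2)·U + (2/3)·V + (5/6)·W.
x-coordinate: (-1/2)·2 + (2/3)·(-3) + (5/6)·(-3) = -11/2.
y-coordinate: (-1/2)·(-3) + (2/3)·2 + (5/6)·(-7) = -3.

(-11/2, -3)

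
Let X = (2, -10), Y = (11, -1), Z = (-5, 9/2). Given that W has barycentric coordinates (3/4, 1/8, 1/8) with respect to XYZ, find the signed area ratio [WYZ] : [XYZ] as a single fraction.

3/4

The signed ratio [WYZ]/[XYZ] equals the barycentric coordinate of W at vertex X, which is 3/4.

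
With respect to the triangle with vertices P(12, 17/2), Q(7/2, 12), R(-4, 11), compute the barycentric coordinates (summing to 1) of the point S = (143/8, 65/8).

(5/4, 1/4, -1/2)

Signed area of the reference triangle: [PQR] = ½·(12·(12−11) + (7/2)·(11−(17/2)) + (-4)·(17/2−12)) = ½·(12 + 35/4 + 14) = 139/8.
[SQR] = ½·((143/8)·(12−11) + (7/2)·(11−(65/8)) + (-4)·(65/8−12)) = ½·(143/8 + 161/16 + 31/2) = 695/32, so the P-coordinate is (695/32)/(139/8) = 5/4.
[PSR] = ½·(12·(65/8−11) + (143/8)·(11−(17/2)) + (-4)·(17/2−(65/8))) = ½·(-69/2 + 715/16 − 3/2) = 139/32, so the Q-coordinate is 1/4.
[PQS] = ½·(12·(12−(65/8)) + (7/2)·(65/8−(17/2)) + (143/8)·(17/2−12)) = ½·(93/2 − 21/16 − 1001/16) = -139/16, so the R-coordinate is -1/2.
Check: 5/4 + 1/4 − 1/2 = 1.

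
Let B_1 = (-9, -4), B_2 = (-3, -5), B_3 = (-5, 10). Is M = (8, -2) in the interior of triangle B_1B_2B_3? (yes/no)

no

Barycentric coordinates of M: (-171/88, 115/44, 29/88).
The three coordinates are negative, positive, positive; a point is interior exactly when all three are positive.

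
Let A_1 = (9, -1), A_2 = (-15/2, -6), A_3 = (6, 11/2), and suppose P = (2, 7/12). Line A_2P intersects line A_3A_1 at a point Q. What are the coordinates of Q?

(27/4, 31/8)

Barycentric coordinates of P with respect to A_1A_2A_3: (1/6, 1/3, 1/2).
On side A_3A_1 the A_2-coordinate is zero; dropping P's A_2-weight 1/3 and renormalizing the remaining 1/2 : 1/6 gives weights 3/4, 1/4 on A_3, A_1.
Q = (3/4)·(6, 11/2) + (1/4)·(9, -1) = (27/4, 31/8).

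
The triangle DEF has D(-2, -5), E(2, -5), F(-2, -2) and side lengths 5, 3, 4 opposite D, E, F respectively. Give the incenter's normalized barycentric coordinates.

The incenter has barycentric coordinates proportional to the opposite side lengths: (5 : 3 : 4).
Normalizing by 5+3+4 = 12 gives (5/12, 1/4, 1/3).

(5/12, 1/4, 1/3)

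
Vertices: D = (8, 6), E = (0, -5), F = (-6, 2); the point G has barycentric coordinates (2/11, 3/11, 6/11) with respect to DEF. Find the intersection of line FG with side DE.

(16/5, -3/5)

Line FG meets DE where the F-coordinate vanishes; zeroing G's F-weight and renormalizing leaves D, E-weights 2/11 : 3/11 → (2/5, 3/5).
So H = (2/5)·D + (3/5)·E = (16/5, -3/5).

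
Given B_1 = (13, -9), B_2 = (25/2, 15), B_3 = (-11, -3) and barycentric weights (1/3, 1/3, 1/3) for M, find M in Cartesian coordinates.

M = (1/3)·B_1 + (1/3)·B_2 + (1/3)·B_3.
x-coordinate: (1/3)·13 + (1/3)·(25/2) + (1/3)·(-11) = 29/6.
y-coordinate: (1/3)·(-9) + (1/3)·15 + (1/3)·(-3) = 1.

(29/6, 1)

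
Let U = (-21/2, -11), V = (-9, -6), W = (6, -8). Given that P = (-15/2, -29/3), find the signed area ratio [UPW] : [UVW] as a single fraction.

1/6

[UVW] = ½·((-21/2)·(-6−(-8)) + (-9)·(-8−(-11)) + 6·(-11−(-6))) = ½·(-21 − 27 − 30) = -39.
[UPW] = ½·((-21/2)·(-29/3−(-8)) + (-15/2)·(-8−(-11)) + 6·(-11−(-29/3))) = ½·(35/2 − 45/2 − 8) = -13/2, so the ratio is (-13/2)/(-39) = 1/6.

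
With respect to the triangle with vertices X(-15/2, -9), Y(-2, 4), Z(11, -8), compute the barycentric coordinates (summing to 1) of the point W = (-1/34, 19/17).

(1/17, 13/17, 3/17)

Signed area of the reference triangle: [XYZ] = ½·((-15/2)·(4−(-8)) + (-2)·(-8−(-9)) + 11·(-9−4)) = ½·(-90 − 2 − 143) = -235/2.
[WYZ] = ½·((-1/34)·(4−(-8)) + (-2)·(-8−(19/17)) + 11·(19/17−4)) = ½·(-6/17 + 310/17 − 539/17) = -235/34, so the X-coordinate is (-235/34)/(-235/2) = 1/17.
[XWZ] = ½·((-15/2)·(19/17−(-8)) + (-1/34)·(-8−(-9)) + 11·(-9−(19/17))) = ½·(-2325/34 − 1/34 − 1892/17) = -3055/34, so the Y-coordinate is 13/17.
[XYW] = ½·((-15/2)·(4−(19/17)) + (-2)·(19/17−(-9)) + (-1/34)·(-9−4)) = ½·(-735/34 − 344/17 + 13/34) = -705/34, so the Z-coordinate is 3/17.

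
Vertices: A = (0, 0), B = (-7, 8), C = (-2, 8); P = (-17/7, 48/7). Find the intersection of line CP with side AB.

Barycentric coordinates of P with respect to ABC: (1/7, 1/7, 5/7).
On side AB the C-coordinate is zero; dropping P's C-weight 5/7 and renormalizing the remaining 1/7 : 1/7 gives weights 1/2, 1/2 on A, B.
Q = (1/2)·(0, 0) + (1/2)·(-7, 8) = (-7/2, 4).

(-7/2, 4)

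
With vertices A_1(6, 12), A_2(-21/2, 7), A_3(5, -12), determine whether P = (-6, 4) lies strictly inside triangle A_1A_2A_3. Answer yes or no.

Barycentric coordinates of P: (39/391, 280/391, 72/391).
The three coordinates are positive, positive, positive; a point is interior exactly when all three are positive.

yes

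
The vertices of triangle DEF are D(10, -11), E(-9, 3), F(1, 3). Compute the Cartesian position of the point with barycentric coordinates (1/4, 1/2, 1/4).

G = (1/4)·D + (1/2)·E + (1/4)·F.
x-coordinate: (1/4)·10 + (1/2)·(-9) + (1/4)·1 = -7/4.
y-coordinate: (1/4)·(-11) + (1/2)·3 + (1/4)·3 = -1/2.

(-7/4, -1/2)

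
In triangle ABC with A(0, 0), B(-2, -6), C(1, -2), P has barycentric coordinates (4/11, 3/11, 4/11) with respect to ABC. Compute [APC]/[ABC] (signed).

The signed ratio [APC]/[ABC] equals the barycentric coordinate of P at vertex B, which is 3/11.

3/11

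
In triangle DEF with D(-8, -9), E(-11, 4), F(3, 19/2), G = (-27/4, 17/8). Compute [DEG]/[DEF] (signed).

[DEF] = ½·((-8)·(4−(19/2)) + (-11)·(19/2−(-9)) + 3·(-9−4)) = ½·(44 − 407/2 − 39) = -397/4.
[DEG] = ½·((-8)·(4−(17/8)) + (-11)·(17/8−(-9)) + (-27/4)·(-9−4)) = ½·(-15 − 979/8 + 351/4) = -397/16, so the ratio is (-397/16)/(-397/4) = 1/4.

1/4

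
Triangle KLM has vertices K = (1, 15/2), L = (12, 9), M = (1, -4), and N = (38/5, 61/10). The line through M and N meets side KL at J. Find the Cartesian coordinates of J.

Barycentric coordinates of N with respect to KLM: (1/5, 3/5, 1/5).
On side KL the M-coordinate is zero; dropping N's M-weight 1/5 and renormalizing the remaining 1/5 : 3/5 gives weights 1/4, 3/4 on K, L.
J = (1/4)·(1, 15/2) + (3/4)·(12, 9) = (37/4, 69/8).

(37/4, 69/8)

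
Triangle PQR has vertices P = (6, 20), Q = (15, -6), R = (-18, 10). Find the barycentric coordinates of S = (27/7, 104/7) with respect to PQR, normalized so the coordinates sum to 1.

Signed area of the reference triangle: [PQR] = ½·(6·(-6−10) + 15·(10−20) + (-18)·(20−(-6))) = ½·(-96 − 150 − 468) = -357.
[SQR] = ½·((27/7)·(-6−10) + 15·(10−(104/7)) + (-18)·(104/7−(-6))) = ½·(-432/7 − 510/7 − 2628/7) = -255, so the P-coordinate is (-255)/(-357) = 5/7.
[PSR] = ½·(6·(104/7−10) + (27/7)·(10−20) + (-18)·(20−(104/7))) = ½·(204/7 − 270/7 − 648/7) = -51, so the Q-coordinate is 1/7.
[PQS] = ½·(6·(-6−(104/7)) + 15·(104/7−20) + (27/7)·(20−(-6))) = ½·(-876/7 − 540/7 + 702/7) = -51, so the R-coordinate is 1/7.
Check: 5/7 + 1/7 + 1/7 = 1.

(5/7, 1/7, 1/7)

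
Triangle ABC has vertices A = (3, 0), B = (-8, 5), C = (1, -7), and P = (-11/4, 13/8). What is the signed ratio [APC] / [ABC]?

[ABC] = ½·(3·(5−(-7)) + (-8)·(-7−0) + 1·(0−5)) = ½·(36 + 56 − 5) = 87/2.
[APC] = ½·(3·(13/8−(-7)) + (-11/4)·(-7−0) + 1·(0−(13/8))) = ½·(207/8 + 77/4 − 13/8) = 87/4, so the ratio is (87/4)/(87/2) = 1/2.

1/2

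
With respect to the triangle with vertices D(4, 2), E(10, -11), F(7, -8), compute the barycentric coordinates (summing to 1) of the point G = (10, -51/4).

Signed area of the reference triangle: [DEF] = ½·(4·(-11−(-8)) + 10·(-8−2) + 7·(2−(-11))) = ½·(-12 − 100 + 91) = -21/2.
[GEF] = ½·(10·(-11−(-8)) + 10·(-8−(-51/4)) + 7·(-51/4−(-11))) = ½·(-30 + 95/2 − 49/4) = 21/8, so the D-coordinate is (21/8)/(-21/2) = -1/4.
[DGF] = ½·(4·(-51/4−(-8)) + 10·(-8−2) + 7·(2−(-51/4))) = ½·(-19 − 100 + 413/4) = -63/8, so the E-coordinate is 3/4.
[DEG] = ½·(4·(-11−(-51/4)) + 10·(-51/4−2) + 10·(2−(-11))) = ½·(7 − 295/2 + 130) = -21/4, so the F-coordinate is 1/2.

(-1/4, 3/4, 1/2)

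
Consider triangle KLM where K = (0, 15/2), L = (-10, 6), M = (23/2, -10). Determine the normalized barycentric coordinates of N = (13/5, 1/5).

(2/5, 1/5, 2/5)

Signed area of the reference triangle: [KLM] = ½·(0·(6−(-10)) + (-10)·(-10−(15/2)) + (23/2)·(15/2−6)) = ½·(0 + 175 + 69/4) = 769/8.
[NLM] = ½·((13/5)·(6−(-10)) + (-10)·(-10−(1/5)) + (23/2)·(1/5−6)) = ½·(208/5 + 102 − 667/10) = 769/20, so the K-coordinate is (769/20)/(769/8) = 2/5.
[KNM] = ½·(0·(1/5−(-10)) + (13/5)·(-10−(15/2)) + (23/2)·(15/2−(1/5))) = ½·(0 − 91/2 + 1679/20) = 769/40, so the L-coordinate is 1/5.
[KLN] = ½·(0·(6−(1/5)) + (-10)·(1/5−(15/2)) + (13/5)·(15/2−6)) = ½·(0 + 73 + 39/10) = 769/20, so the M-coordinate is 2/5.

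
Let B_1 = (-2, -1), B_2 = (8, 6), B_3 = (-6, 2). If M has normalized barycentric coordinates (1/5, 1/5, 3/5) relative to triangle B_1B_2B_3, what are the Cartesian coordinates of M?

M = (1/5)·B_1 + (1/5)·B_2 + (3/5)·B_3.
x-coordinate: (1/5)·(-2) + (1/5)·8 + (3/5)·(-6) = -12/5.
y-coordinate: (1/5)·(-1) + (1/5)·6 + (3/5)·2 = 11/5.

(-12/5, 11/5)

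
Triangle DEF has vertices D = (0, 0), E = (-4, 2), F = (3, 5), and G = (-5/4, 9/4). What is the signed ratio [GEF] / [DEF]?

[DEF] = ½·(0·(2−5) + (-4)·(5−0) + 3·(0−2)) = ½·(0 − 20 − 6) = -13.
[GEF] = ½·((-5/4)·(2−5) + (-4)·(5−(9/4)) + 3·(9/4−2)) = ½·(15/4 − 11 + 3/4) = -13/4, so the ratio is (-13/4)/(-13) = 1/4.

1/4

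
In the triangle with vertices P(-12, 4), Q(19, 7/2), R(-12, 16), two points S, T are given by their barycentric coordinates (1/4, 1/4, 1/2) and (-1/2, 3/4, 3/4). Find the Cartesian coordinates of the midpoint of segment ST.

(7/2, 45/4)

Barycentric coordinates of the midpoint are the average: (-1/8, 1/2, 5/8).
Converting: (-1/8)·P + (1/2)·Q + (5/8)·R = (7/2, 45/4).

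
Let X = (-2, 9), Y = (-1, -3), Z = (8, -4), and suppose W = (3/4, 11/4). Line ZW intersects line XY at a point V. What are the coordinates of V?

(-5/3, 5)

Barycentric coordinates of W with respect to XYZ: (1/2, 1/4, 1/4).
On side XY the Z-coordinate is zero; dropping W's Z-weight 1/4 and renormalizing the remaining 1/2 : 1/4 gives weights 2/3, 1/3 on X, Y.
V = (2/3)·(-2, 9) + (1/3)·(-1, -3) = (-5/3, 5).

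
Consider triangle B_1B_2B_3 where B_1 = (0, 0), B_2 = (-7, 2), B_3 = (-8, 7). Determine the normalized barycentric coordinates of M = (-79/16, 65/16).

Signed area of the reference triangle: [B_1B_2B_3] = ½·(0·(2−7) + (-7)·(7−0) + (-8)·(0−2)) = ½·(0 − 49 + 16) = -33/2.
[MB_2B_3] = ½·((-79/16)·(2−7) + (-7)·(7−(65/16)) + (-8)·(65/16−2)) = ½·(395/16 − 329/16 − 33/2) = -99/16, so the B_1-coordinate is (-99/16)/(-33/2) = 3/8.
[B_1MB_3] = ½·(0·(65/16−7) + (-79/16)·(7−0) + (-8)·(0−(65/16))) = ½·(0 − 553/16 + 65/2) = -33/32, so the B_2-coordinate is 1/16.
[B_1B_2M] = ½·(0·(2−(65/16)) + (-7)·(65/16−0) + (-79/16)·(0−2)) = ½·(0 − 455/16 + 79/8) = -297/32, so the B_3-coordinate is 9/16.

(3/8, 1/16, 9/16)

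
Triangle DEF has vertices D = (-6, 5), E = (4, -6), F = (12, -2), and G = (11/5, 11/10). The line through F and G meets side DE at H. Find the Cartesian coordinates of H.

(-13/3, 19/6)

Barycentric coordinates of G with respect to DEF: (1/2, 1/10, 2/5).
On side DE the F-coordinate is zero; dropping G's F-weight 2/5 and renormalizing the remaining 1/2 : 1/10 gives weights 5/6, 1/6 on D, E.
H = (5/6)·(-6, 5) + (1/6)·(4, -6) = (-13/3, 19/6).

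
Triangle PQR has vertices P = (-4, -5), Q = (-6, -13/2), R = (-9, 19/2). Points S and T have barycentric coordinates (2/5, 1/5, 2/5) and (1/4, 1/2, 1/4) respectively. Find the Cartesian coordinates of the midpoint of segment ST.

Barycentric coordinates of the midpoint are the average: (13/40, 7/20, 13/40).
Converting: (13/40)·P + (7/20)·Q + (13/40)·R = (-253/40, -13/16).

(-253/40, -13/16)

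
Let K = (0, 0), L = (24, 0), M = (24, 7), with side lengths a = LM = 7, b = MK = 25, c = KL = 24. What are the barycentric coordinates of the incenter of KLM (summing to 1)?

The incenter has barycentric coordinates proportional to the opposite side lengths: (7 : 25 : 24).
Normalizing by 7+25+24 = 56 gives (1/8, 25/56, 3/7).

(1/8, 25/56, 3/7)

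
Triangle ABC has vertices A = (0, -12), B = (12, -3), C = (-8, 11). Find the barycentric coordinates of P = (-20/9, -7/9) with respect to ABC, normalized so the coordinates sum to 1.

(4/9, 1/9, 4/9)

Signed area of the reference triangle: [ABC] = ½·(0·(-3−11) + 12·(11−(-12)) + (-8)·(-12−(-3))) = ½·(0 + 276 + 72) = 174.
[PBC] = ½·((-20/9)·(-3−11) + 12·(11−(-7/9)) + (-8)·(-7/9−(-3))) = ½·(280/9 + 424/3 − 160/9) = 232/3, so the A-coordinate is (232/3)/174 = 4/9.
[APC] = ½·(0·(-7/9−11) + (-20/9)·(11−(-12)) + (-8)·(-12−(-7/9))) = ½·(0 − 460/9 + 808/9) = 58/3, so the B-coordinate is 1/9.
[ABP] = ½·(0·(-3−(-7/9)) + 12·(-7/9−(-12)) + (-20/9)·(-12−(-3))) = ½·(0 + 404/3 + 20) = 232/3, so the C-coordinate is 4/9.
Check: 4/9 + 1/9 + 4/9 = 1.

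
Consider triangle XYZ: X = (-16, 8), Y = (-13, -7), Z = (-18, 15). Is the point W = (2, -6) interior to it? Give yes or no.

no

Barycentric coordinates of W: (335/9, -98/9, -76/3).
The three coordinates are positive, negative, negative; a point is interior exactly when all three are positive.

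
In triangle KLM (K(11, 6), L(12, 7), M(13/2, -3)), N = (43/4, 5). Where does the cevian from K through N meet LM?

Barycentric coordinates of N with respect to KLM: (1/3, 1/2, 1/6).
On side LM the K-coordinate is zero; dropping N's K-weight 1/3 and renormalizing the remaining 1/2 : 1/6 gives weights 3/4, 1/4 on L, M.
J = (3/4)·(12, 7) + (1/4)·(13/2, -3) = (85/8, 9/2).

(85/8, 9/2)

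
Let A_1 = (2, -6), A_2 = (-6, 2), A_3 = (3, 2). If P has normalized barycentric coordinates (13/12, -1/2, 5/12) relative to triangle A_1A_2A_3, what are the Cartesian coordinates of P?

P = (13/12)·A_1 + (-1/2)·A_2 + (5/12)·A_3.
x-coordinate: (13/12)·2 + (-1/2)·(-6) + (5/12)·3 = 77/12.
y-coordinate: (13/12)·(-6) + (-1/2)·2 + (5/12)·2 = -20/3.

(77/12, -20/3)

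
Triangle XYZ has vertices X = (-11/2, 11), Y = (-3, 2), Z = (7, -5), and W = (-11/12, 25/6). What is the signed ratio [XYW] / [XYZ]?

1/3

[XYZ] = ½·((-11/2)·(2−(-5)) + (-3)·(-5−11) + 7·(11−2)) = ½·(-77/2 + 48 + 63) = 145/4.
[XYW] = ½·((-11/2)·(2−(25/6)) + (-3)·(25/6−11) + (-11/12)·(11−2)) = ½·(143/12 + 41/2 − 33/4) = 145/12, so the ratio is (145/12)/(145/4) = 1/3.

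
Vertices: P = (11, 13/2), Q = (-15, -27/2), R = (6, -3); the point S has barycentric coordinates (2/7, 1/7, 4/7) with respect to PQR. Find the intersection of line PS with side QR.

Line PS meets QR where the P-coordinate vanishes; zeroing S's P-weight and renormalizing leaves Q, R-weights 1/7 : 4/7 → (1/5, 4/5).
So T = (1/5)·Q + (4/5)·R = (9/5, -51/10).

(9/5, -51/10)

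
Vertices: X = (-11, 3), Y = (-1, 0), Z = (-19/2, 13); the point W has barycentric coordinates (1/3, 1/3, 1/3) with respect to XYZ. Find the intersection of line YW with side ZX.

Line YW meets ZX where the Y-coordinate vanishes; zeroing W's Y-weight and renormalizing leaves Z, X-weights 1/3 : 1/3 → (1/2, 1/2).
So V = (1/2)·Z + (1/2)·X = (-41/4, 8).

(-41/4, 8)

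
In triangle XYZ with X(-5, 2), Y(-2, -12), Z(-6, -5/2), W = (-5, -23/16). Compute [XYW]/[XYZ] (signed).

[XYZ] = ½·((-5)·(-12−(-5/2)) + (-2)·(-5/2−2) + (-6)·(2−(-12))) = ½·(95/2 + 9 − 84) = -55/4.
[XYW] = ½·((-5)·(-12−(-23/16)) + (-2)·(-23/16−2) + (-5)·(2−(-12))) = ½·(845/16 + 55/8 − 70) = -165/32, so the ratio is (-165/32)/(-55/4) = 3/8.

3/8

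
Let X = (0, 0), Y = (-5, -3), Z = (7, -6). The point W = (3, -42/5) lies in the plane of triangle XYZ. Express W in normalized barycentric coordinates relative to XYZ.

(-4/5, 4/5, 1)

Signed area of the reference triangle: [XYZ] = ½·(0·(-3−(-6)) + (-5)·(-6−0) + 7·(0−(-3))) = ½·(0 + 30 + 21) = 51/2.
[WYZ] = ½·(3·(-3−(-6)) + (-5)·(-6−(-42/5)) + 7·(-42/5−(-3))) = ½·(9 − 12 − 189/5) = -102/5, so the X-coordinate is (-102/5)/(51/2) = -4/5.
[XWZ] = ½·(0·(-42/5−(-6)) + 3·(-6−0) + 7·(0−(-42/5))) = ½·(0 − 18 + 294/5) = 102/5, so the Y-coordinate is 4/5.
[XYW] = ½·(0·(-3−(-42/5)) + (-5)·(-42/5−0) + 3·(0−(-3))) = ½·(0 + 42 + 9) = 51/2, so the Z-coordinate is 1.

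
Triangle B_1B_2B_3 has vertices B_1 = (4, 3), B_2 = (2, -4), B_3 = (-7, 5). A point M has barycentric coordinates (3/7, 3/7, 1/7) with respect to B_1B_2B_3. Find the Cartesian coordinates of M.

(11/7, 2/7)

M = (3/7)·B_1 + (3/7)·B_2 + (1/7)·B_3.
x-coordinate: (3/7)·4 + (3/7)·2 + (1/7)·(-7) = 11/7.
y-coordinate: (3/7)·3 + (3/7)·(-4) + (1/7)·5 = 2/7.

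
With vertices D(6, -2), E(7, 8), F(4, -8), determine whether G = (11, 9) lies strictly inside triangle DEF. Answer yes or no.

no

Barycentric coordinates of G: (61/14, -4/7, -39/14).
The three coordinates are positive, negative, negative; a point is interior exactly when all three are positive.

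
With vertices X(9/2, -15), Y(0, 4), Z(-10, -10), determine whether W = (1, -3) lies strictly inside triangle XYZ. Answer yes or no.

yes

Barycentric coordinates of W: (84/253, 313/506, 25/506).
The three coordinates are positive, positive, positive; a point is interior exactly when all three are positive.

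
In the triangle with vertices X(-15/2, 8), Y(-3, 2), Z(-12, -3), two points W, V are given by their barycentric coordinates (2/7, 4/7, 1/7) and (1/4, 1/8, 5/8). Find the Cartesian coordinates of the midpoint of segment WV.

Barycentric coordinates of the midpoint are the average: (15/56, 39/112, 43/112).
Converting: (15/56)·X + (39/112)·Y + (43/112)·Z = (-429/56, 27/16).

(-429/56, 27/16)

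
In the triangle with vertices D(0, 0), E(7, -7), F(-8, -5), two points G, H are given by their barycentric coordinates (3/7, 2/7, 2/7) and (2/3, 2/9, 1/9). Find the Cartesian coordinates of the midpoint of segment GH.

(4/21, -349/126)

Barycentric coordinates of the midpoint are the average: (23/42, 16/63, 25/126).
Converting: (23/42)·D + (16/63)·E + (25/126)·F = (4/21, -349/126).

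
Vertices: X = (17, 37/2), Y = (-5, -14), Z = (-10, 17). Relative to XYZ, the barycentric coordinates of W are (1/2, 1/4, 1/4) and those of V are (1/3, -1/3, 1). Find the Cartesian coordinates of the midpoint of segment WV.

Barycentric coordinates of the midpoint are the average: (5/12, -1/24, 5/8).
Converting: (5/12)·X + (-1/24)·Y + (5/8)·Z = (25/24, 227/12).

(25/24, 227/12)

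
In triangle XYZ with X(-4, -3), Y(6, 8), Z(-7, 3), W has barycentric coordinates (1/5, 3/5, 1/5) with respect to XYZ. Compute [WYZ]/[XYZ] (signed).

1/5

The signed ratio [WYZ]/[XYZ] equals the barycentric coordinate of W at vertex X, which is 1/5.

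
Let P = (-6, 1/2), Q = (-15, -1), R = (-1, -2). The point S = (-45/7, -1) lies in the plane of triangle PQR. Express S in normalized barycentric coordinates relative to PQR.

(2/7, 2/7, 3/7)

Signed area of the reference triangle: [PQR] = ½·((-6)·(-1−(-2)) + (-15)·(-2−(1/2)) + (-1)·(1/2−(-1))) = ½·(-6 + 75/2 − 3/2) = 15.
[SQR] = ½·((-45/7)·(-1−(-2)) + (-15)·(-2−(-1)) + (-1)·(-1−(-1))) = ½·(-45/7 + 15 + 0) = 30/7, so the P-coordinate is (30/7)/15 = 2/7.
[PSR] = ½·((-6)·(-1−(-2)) + (-45/7)·(-2−(1/2)) + (-1)·(1/2−(-1))) = ½·(-6 + 225/14 − 3/2) = 30/7, so the Q-coordinate is 2/7.
[PQS] = ½·((-6)·(-1−(-1)) + (-15)·(-1−(1/2)) + (-45/7)·(1/2−(-1))) = ½·(0 + 45/2 − 135/14) = 45/7, so the R-coordinate is 3/7.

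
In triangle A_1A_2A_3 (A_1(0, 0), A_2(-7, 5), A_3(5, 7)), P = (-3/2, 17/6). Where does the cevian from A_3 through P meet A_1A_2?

(-14/5, 2)

Barycentric coordinates of P with respect to A_1A_2A_3: (1/2, 1/3, 1/6).
On side A_1A_2 the A_3-coordinate is zero; dropping P's A_3-weight 1/6 and renormalizing the remaining 1/2 : 1/3 gives weights 3/5, 2/5 on A_1, A_2.
Q = (3/5)·(0, 0) + (2/5)·(-7, 5) = (-14/5, 2).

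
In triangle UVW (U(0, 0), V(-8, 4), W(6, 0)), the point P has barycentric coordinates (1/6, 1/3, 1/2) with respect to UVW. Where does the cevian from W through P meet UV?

Line WP meets UV where the W-coordinate vanishes; zeroing P's W-weight and renormalizing leaves U, V-weights 1/6 : 1/3 → (1/3, 2/3).
So Q = (1/3)·U + (2/3)·V = (-16/3, 8/3).

(-16/3, 8/3)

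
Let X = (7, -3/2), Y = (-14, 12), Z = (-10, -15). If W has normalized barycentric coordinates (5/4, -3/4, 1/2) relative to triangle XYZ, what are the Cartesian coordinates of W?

(57/4, -147/8)

W = (5/4)·X + (-3/4)·Y + (1/2)·Z.
x-coordinate: (5/4)·7 + (-3/4)·(-14) + (1/2)·(-10) = 57/4.
y-coordinate: (5/4)·(-3/2) + (-3/4)·12 + (1/2)·(-15) = -147/8.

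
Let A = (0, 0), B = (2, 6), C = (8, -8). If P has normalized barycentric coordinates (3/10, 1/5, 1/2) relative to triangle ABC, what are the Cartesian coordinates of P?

(22/5, -14/5)

P = (3/10)·A + (1/5)·B + (1/2)·C.
x-coordinate: (3/10)·0 + (1/5)·2 + (1/2)·8 = 22/5.
y-coordinate: (3/10)·0 + (1/5)·6 + (1/2)·(-8) = -14/5.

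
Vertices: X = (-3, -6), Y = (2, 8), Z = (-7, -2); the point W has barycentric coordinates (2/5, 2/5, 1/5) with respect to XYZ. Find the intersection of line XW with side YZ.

(-1, 14/3)

Line XW meets YZ where the X-coordinate vanishes; zeroing W's X-weight and renormalizing leaves Y, Z-weights 2/5 : 1/5 → (2/3, 1/3).
So V = (2/3)·Y + (1/3)·Z = (-1, 14/3).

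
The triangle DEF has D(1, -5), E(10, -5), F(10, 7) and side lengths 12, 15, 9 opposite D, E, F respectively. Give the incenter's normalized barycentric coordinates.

(1/3, 5/12, 1/4)

The incenter has barycentric coordinates proportional to the opposite side lengths: (12 : 15 : 9).
Normalizing by 12+15+9 = 36 gives (1/3, 5/12, 1/4).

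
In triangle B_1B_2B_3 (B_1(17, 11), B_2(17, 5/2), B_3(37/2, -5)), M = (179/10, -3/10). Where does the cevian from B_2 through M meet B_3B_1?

Barycentric coordinates of M with respect to B_1B_2B_3: (1/5, 1/5, 3/5).
On side B_3B_1 the B_2-coordinate is zero; dropping M's B_2-weight 1/5 and renormalizing the remaining 3/5 : 1/5 gives weights 3/4, 1/4 on B_3, B_1.
N = (3/4)·(37/2, -5) + (1/4)·(17, 11) = (145/8, -1).

(145/8, -1)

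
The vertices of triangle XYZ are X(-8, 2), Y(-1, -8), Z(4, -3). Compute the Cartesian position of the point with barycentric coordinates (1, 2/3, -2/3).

W = 1·X + (2/3)·Y + (-2/3)·Z.
x-coordinate: 1·(-8) + (2/3)·(-1) + (-2/3)·4 = -34/3.
y-coordinate: 1·2 + (2/3)·(-8) + (-2/3)·(-3) = -4/3.

(-34/3, -4/3)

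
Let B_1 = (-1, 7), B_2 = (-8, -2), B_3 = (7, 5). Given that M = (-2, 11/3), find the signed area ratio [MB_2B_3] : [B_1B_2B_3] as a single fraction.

[B_1B_2B_3] = ½·((-1)·(-2−5) + (-8)·(5−7) + 7·(7−(-2))) = ½·(7 + 16 + 63) = 43.
[MB_2B_3] = ½·((-2)·(-2−5) + (-8)·(5−(11/3)) + 7·(11/3−(-2))) = ½·(14 − 32/3 + 119/3) = 43/2, so the ratio is (43/2)/43 = 1/2.

1/2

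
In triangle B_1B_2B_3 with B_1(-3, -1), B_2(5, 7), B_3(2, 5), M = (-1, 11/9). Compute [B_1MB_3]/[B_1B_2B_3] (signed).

[B_1B_2B_3] = ½·((-3)·(7−5) + 5·(5−(-1)) + 2·(-1−7)) = ½·(-6 + 30 − 16) = 4.
[B_1MB_3] = ½·((-3)·(11/9−5) + (-1)·(5−(-1)) + 2·(-1−(11/9))) = ½·(34/3 − 6 − 40/9) = 4/9, so the ratio is (4/9)/4 = 1/9.

1/9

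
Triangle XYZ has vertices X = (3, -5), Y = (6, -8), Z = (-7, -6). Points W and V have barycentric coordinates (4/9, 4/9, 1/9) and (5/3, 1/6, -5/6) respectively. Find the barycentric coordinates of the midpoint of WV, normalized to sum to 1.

(19/18, 11/36, -13/36)

Since both coordinate triples sum to 1, the midpoint's barycentrics are the componentwise average.
(4/9+5/3)/2 = 19/18; similarly 11/36 and -13/36.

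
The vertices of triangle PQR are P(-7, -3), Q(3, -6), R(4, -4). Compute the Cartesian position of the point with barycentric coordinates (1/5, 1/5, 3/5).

(8/5, -21/5)

S = (1/5)·P + (1/5)·Q + (3/5)·R.
x-coordinate: (1/5)·(-7) + (1/5)·3 + (3/5)·4 = 8/5.
y-coordinate: (1/5)·(-3) + (1/5)·(-6) + (3/5)·(-4) = -21/5.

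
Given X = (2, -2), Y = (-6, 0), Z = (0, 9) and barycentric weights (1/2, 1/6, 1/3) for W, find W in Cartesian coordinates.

(0, 2)

W = (1/2)·X + (1/6)·Y + (1/3)·Z.
x-coordinate: (1/2)·2 + (1/6)·(-6) + (1/3)·0 = 0.
y-coordinate: (1/2)·(-2) + (1/6)·0 + (1/3)·9 = 2.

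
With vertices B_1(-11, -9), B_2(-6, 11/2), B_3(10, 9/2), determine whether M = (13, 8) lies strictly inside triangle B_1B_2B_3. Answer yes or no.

Barycentric coordinates of M: (-59/237, 11/79, 263/237).
The three coordinates are negative, positive, positive; a point is interior exactly when all three are positive.

no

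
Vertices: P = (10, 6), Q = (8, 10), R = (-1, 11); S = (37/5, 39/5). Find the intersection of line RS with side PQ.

Barycentric coordinates of S with respect to PQR: (3/5, 1/5, 1/5).
On side PQ the R-coordinate is zero; dropping S's R-weight 1/5 and renormalizing the remaining 3/5 : 1/5 gives weights 3/4, 1/4 on P, Q.
T = (3/4)·(10, 6) + (1/4)·(8, 10) = (19/2, 7).

(19/2, 7)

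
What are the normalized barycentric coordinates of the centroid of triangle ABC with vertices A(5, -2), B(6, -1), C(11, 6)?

The centroid is the average of the vertices, so each weight is 1/3.

(1/3, 1/3, 1/3)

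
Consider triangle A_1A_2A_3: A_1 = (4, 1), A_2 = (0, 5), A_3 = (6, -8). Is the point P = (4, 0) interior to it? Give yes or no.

yes

Barycentric coordinates of P: (11/14, 1/14, 1/7).
The three coordinates are positive, positive, positive; a point is interior exactly when all three are positive.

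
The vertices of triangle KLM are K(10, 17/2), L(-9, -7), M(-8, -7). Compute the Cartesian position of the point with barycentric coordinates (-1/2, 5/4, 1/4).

(-73/4, -59/4)

N = (-1/2)·K + (5/4)·L + (1/4)·M.
x-coordinate: (-1/2)·10 + (5/4)·(-9) + (1/4)·(-8) = -73/4.
y-coordinate: (-1/2)·(17/2) + (5/4)·(-7) + (1/4)·(-7) = -59/4.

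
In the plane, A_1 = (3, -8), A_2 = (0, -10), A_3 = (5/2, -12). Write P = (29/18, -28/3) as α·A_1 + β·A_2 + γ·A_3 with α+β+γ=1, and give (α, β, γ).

(4/9, 4/9, 1/9)

Signed area of the reference triangle: [A_1A_2A_3] = ½·(3·(-10−(-12)) + 0·(-12−(-8)) + (5/2)·(-8−(-10))) = ½·(6 + 0 + 5) = 11/2.
[PA_2A_3] = ½·((29/18)·(-10−(-12)) + 0·(-12−(-28/3)) + (5/2)·(-28/3−(-10))) = ½·(29/9 + 0 + 5/3) = 22/9, so the A_1-coordinate is (22/9)/(11/2) = 4/9.
[A_1PA_3] = ½·(3·(-28/3−(-12)) + (29/18)·(-12−(-8)) + (5/2)·(-8−(-28/3))) = ½·(8 − 58/9 + 10/3) = 22/9, so the A_2-coordinate is 4/9.
[A_1A_2P] = ½·(3·(-10−(-28/3)) + 0·(-28/3−(-8)) + (29/18)·(-8−(-10))) = ½·(-2 + 0 + 29/9) = 11/18, so the A_3-coordinate is 1/9.
Check: 4/9 + 4/9 + 1/9 = 1.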